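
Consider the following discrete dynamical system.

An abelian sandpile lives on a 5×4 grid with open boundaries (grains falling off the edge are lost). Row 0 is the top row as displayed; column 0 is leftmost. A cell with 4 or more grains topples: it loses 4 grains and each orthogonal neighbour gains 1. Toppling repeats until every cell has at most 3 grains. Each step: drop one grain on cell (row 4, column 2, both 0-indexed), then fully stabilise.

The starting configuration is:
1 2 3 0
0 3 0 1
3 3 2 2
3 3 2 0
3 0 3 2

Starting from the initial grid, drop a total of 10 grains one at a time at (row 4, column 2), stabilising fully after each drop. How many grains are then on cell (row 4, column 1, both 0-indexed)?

3

gen 0: 1 2 3 0
0 3 0 1
3 3 2 2
3 3 2 0
3 0 3 2
gen 1: 1 2 3 0
0 3 0 1
3 3 2 2
3 3 3 0
3 1 0 3
gen 2: 1 2 3 0
0 3 0 1
3 3 2 2
3 3 3 0
3 1 1 3
gen 3: 1 2 3 0
0 3 0 1
3 3 2 2
3 3 3 0
3 1 2 3
gen 4: 1 2 3 0
0 3 0 1
3 3 2 2
3 3 3 0
3 1 3 3
gen 5: 1 3 3 0
2 0 2 1
1 3 0 3
2 3 2 2
1 0 3 0
gen 6: 1 3 3 0
2 0 2 1
1 3 0 3
2 3 3 2
1 1 0 1
gen 7: 1 3 3 0
2 0 2 1
1 3 0 3
2 3 3 2
1 1 1 1
gen 8: 1 3 3 0
2 0 2 1
1 3 0 3
2 3 3 2
1 1 2 1
gen 9: 1 3 3 0
2 0 2 1
1 3 0 3
2 3 3 2
1 1 3 1
gen 10: 1 3 3 0
2 1 2 1
2 0 2 3
3 1 1 3
1 3 1 2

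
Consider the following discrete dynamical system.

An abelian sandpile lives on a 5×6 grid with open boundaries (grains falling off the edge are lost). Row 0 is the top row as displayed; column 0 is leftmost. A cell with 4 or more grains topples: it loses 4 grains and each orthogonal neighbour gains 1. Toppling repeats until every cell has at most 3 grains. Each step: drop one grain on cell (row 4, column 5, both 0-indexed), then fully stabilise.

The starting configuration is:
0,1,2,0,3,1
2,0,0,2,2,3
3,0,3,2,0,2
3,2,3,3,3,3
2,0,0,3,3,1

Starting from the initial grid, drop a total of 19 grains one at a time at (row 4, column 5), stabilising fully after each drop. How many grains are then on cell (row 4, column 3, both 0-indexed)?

step 0: 0,1,2,0,3,1
2,0,0,2,2,3
3,0,3,2,0,2
3,2,3,3,3,3
2,0,0,3,3,1
step 1: 0,1,2,0,3,1
2,0,0,2,2,3
3,0,3,2,0,2
3,2,3,3,3,3
2,0,0,3,3,2
step 2: 0,1,2,0,3,1
2,0,0,2,2,3
3,0,3,2,0,2
3,2,3,3,3,3
2,0,0,3,3,3
step 3: 0,1,2,0,3,1
2,0,1,3,2,3
3,1,1,0,2,3
3,3,1,3,2,1
2,0,2,1,2,2
step 4: 0,1,2,0,3,1
2,0,1,3,2,3
3,1,1,0,2,3
3,3,1,3,2,1
2,0,2,1,2,3
step 5: 0,1,2,0,3,1
2,0,1,3,2,3
3,1,1,0,2,3
3,3,1,3,2,2
2,0,2,1,3,0
step 6: 0,1,2,0,3,1
2,0,1,3,2,3
3,1,1,0,2,3
3,3,1,3,2,2
2,0,2,1,3,1
step 7: 0,1,2,0,3,1
2,0,1,3,2,3
3,1,1,0,2,3
3,3,1,3,2,2
2,0,2,1,3,2
step 8: 0,1,2,0,3,1
2,0,1,3,2,3
3,1,1,0,2,3
3,3,1,3,2,2
2,0,2,1,3,3
step 9: 0,1,2,0,3,1
2,0,1,3,2,3
3,1,1,0,2,3
3,3,1,3,3,3
2,0,2,2,0,1
step 10: 0,1,2,0,3,1
2,0,1,3,2,3
3,1,1,0,2,3
3,3,1,3,3,3
2,0,2,2,0,2
step 11: 0,1,2,0,3,1
2,0,1,3,2,3
3,1,1,0,2,3
3,3,1,3,3,3
2,0,2,2,0,3
step 12: 0,1,2,2,0,3
2,0,2,0,2,1
3,1,1,3,1,2
3,3,2,0,2,2
2,0,2,3,2,1
step 13: 0,1,2,2,0,3
2,0,2,0,2,1
3,1,1,3,1,2
3,3,2,0,2,2
2,0,2,3,2,2
step 14: 0,1,2,2,0,3
2,0,2,0,2,1
3,1,1,3,1,2
3,3,2,0,2,2
2,0,2,3,2,3
step 15: 0,1,2,2,0,3
2,0,2,0,2,1
3,1,1,3,1,2
3,3,2,0,2,3
2,0,2,3,3,0
step 16: 0,1,2,2,0,3
2,0,2,0,2,1
3,1,1,3,1,2
3,3,2,0,2,3
2,0,2,3,3,1
step 17: 0,1,2,2,0,3
2,0,2,0,2,1
3,1,1,3,1,2
3,3,2,0,2,3
2,0,2,3,3,2
step 18: 0,1,2,2,0,3
2,0,2,0,2,1
3,1,1,3,1,2
3,3,2,0,2,3
2,0,2,3,3,3
step 19: 0,1,2,2,0,3
2,0,2,0,2,1
3,1,1,3,2,3
3,3,2,2,0,1
2,0,3,0,2,2

0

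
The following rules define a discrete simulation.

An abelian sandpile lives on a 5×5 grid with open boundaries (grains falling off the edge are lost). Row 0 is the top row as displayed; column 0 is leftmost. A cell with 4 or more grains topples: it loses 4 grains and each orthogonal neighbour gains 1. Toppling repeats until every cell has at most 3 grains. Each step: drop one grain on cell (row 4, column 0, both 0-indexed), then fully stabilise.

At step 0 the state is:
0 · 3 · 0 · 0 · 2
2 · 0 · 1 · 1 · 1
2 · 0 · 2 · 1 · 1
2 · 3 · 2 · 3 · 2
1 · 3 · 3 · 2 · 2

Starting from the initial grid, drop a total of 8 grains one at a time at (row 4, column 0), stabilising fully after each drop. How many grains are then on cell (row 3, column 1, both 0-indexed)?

gen 0: 0 · 3 · 0 · 0 · 2
2 · 0 · 1 · 1 · 1
2 · 0 · 2 · 1 · 1
2 · 3 · 2 · 3 · 2
1 · 3 · 3 · 2 · 2
gen 1: 0 · 3 · 0 · 0 · 2
2 · 0 · 1 · 1 · 1
2 · 0 · 2 · 1 · 1
2 · 3 · 2 · 3 · 2
2 · 3 · 3 · 2 · 2
gen 2: 0 · 3 · 0 · 0 · 2
2 · 0 · 1 · 1 · 1
2 · 0 · 2 · 1 · 1
2 · 3 · 2 · 3 · 2
3 · 3 · 3 · 2 · 2
gen 3: 0 · 3 · 0 · 0 · 2
2 · 0 · 1 · 1 · 1
3 · 1 · 3 · 2 · 1
0 · 2 · 1 · 1 · 3
2 · 2 · 2 · 0 · 3
gen 4: 0 · 3 · 0 · 0 · 2
2 · 0 · 1 · 1 · 1
3 · 1 · 3 · 2 · 1
0 · 2 · 1 · 1 · 3
3 · 2 · 2 · 0 · 3
gen 5: 0 · 3 · 0 · 0 · 2
2 · 0 · 1 · 1 · 1
3 · 1 · 3 · 2 · 1
1 · 2 · 1 · 1 · 3
0 · 3 · 2 · 0 · 3
gen 6: 0 · 3 · 0 · 0 · 2
2 · 0 · 1 · 1 · 1
3 · 1 · 3 · 2 · 1
1 · 2 · 1 · 1 · 3
1 · 3 · 2 · 0 · 3
gen 7: 0 · 3 · 0 · 0 · 2
2 · 0 · 1 · 1 · 1
3 · 1 · 3 · 2 · 1
1 · 2 · 1 · 1 · 3
2 · 3 · 2 · 0 · 3
gen 8: 0 · 3 · 0 · 0 · 2
2 · 0 · 1 · 1 · 1
3 · 1 · 3 · 2 · 1
1 · 2 · 1 · 1 · 3
3 · 3 · 2 · 0 · 3

2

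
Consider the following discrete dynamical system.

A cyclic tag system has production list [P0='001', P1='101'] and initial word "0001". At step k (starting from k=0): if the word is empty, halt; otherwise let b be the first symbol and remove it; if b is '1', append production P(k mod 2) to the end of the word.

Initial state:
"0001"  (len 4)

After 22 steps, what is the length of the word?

[0] "0001"  (len 4)
[1] "001"  (len 3)
[2] "01"  (len 2)
[3] "1"  (len 1)
[4] "101"  (len 3)
[5] "01001"  (len 5)
[6] "1001"  (len 4)
[7] "001001"  (len 6)
[8] "01001"  (len 5)
[9] "1001"  (len 4)
[10] "001101"  (len 6)
[11] "01101"  (len 5)
[12] "1101"  (len 4)
[13] "101001"  (len 6)
[14] "01001101"  (len 8)
[15] "1001101"  (len 7)
[16] "001101101"  (len 9)
[17] "01101101"  (len 8)
[18] "1101101"  (len 7)
[19] "101101001"  (len 9)
[20] "01101001101"  (len 11)
[21] "1101001101"  (len 10)
[22] "101001101101"  (len 12)

12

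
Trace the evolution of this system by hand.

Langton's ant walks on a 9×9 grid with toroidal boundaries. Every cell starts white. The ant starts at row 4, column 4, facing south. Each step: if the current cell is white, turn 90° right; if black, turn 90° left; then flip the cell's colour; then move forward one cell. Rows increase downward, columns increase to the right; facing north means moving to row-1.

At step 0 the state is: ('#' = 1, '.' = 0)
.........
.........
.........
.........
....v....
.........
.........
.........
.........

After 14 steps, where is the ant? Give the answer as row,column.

3,5

[0] .........
.........
.........
.........
....v....
.........
.........
.........
.........
[1] .........
.........
.........
.........
...<#....
.........
.........
.........
.........
[2] .........
.........
.........
...^.....
...##....
.........
.........
.........
.........
[3] .........
.........
.........
...#>....
...##....
.........
.........
.........
.........
[4] .........
.........
.........
...##....
...#v....
.........
.........
.........
.........
[5] .........
.........
.........
...##....
...#.>...
.........
.........
.........
.........
[6] .........
.........
.........
...##....
...#.#...
.....v...
.........
.........
.........
[7] .........
.........
.........
...##....
...#.#...
....<#...
.........
.........
.........
[8] .........
.........
.........
...##....
...#^#...
....##...
.........
.........
.........
[9] .........
.........
.........
...##....
...##>...
....##...
.........
.........
.........
[10] .........
.........
.........
...##^...
...##....
....##...
.........
.........
.........
[11] .........
.........
.........
...###>..
...##....
....##...
.........
.........
.........
[12] .........
.........
.........
...####..
...##.v..
....##...
.........
.........
.........
[13] .........
.........
.........
...####..
...##<#..
....##...
.........
.........
.........
[14] .........
.........
.........
...##^#..
...####..
....##...
.........
.........
.........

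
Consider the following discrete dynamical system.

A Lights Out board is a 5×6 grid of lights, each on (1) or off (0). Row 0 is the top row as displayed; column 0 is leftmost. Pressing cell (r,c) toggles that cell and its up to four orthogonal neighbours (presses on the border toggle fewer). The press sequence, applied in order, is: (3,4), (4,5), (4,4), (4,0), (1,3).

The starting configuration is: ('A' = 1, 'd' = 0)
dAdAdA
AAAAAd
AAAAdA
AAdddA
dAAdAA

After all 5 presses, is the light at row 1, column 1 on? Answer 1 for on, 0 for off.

1

k=0  dAdAdA
AAAAAd
AAAAdA
AAdddA
dAAdAA
k=1  dAdAdA
AAAAAd
AAAAAA
AAdAAd
dAAddA
k=2  dAdAdA
AAAAAd
AAAAAA
AAdAAA
dAAdAd
k=3  dAdAdA
AAAAAd
AAAAAA
AAdAdA
dAAAdA
k=4  dAdAdA
AAAAAd
AAAAAA
dAdAdA
AdAAdA
k=5  dAdddA
AAdddd
AAAdAA
dAdAdA
AdAAdA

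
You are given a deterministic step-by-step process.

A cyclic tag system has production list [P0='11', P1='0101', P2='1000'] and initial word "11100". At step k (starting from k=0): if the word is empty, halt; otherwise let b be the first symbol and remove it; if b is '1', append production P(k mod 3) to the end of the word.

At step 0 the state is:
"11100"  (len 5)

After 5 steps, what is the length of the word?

10

step 0: "11100"  (len 5)
step 1: "110011"  (len 6)
step 2: "100110101"  (len 9)
step 3: "001101011000"  (len 12)
step 4: "01101011000"  (len 11)
step 5: "1101011000"  (len 10)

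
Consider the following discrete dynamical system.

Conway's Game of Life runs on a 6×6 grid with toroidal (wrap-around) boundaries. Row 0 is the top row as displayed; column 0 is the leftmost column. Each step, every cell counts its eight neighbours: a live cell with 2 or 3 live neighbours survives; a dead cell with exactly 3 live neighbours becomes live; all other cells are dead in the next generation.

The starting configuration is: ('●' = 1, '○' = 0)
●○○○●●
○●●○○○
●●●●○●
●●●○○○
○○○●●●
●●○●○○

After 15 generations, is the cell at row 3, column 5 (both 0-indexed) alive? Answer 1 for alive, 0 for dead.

1

k=0  ●○○○●●
○●●○○○
●●●●○●
●●●○○○
○○○●●●
●●○●○○
k=1  ○○○●●●
○○○○○○
○○○●○●
○○○○○○
○○○●●●
○●●●○○
k=2  ○○○●●○
○○○●○●
○○○○○○
○○○●○●
○○○●●○
●○○○○○
k=3  ○○○●●●
○○○●○○
○○○○○○
○○○●○○
○○○●●●
○○○○○●
k=4  ○○○●○●
○○○●○○
○○○○○○
○○○●○○
○○○●○●
●○○○○○
k=5  ○○○○●○
○○○○●○
○○○○○○
○○○○●○
○○○○●○
●○○○○●
k=6  ○○○○●○
○○○○○○
○○○○○○
○○○○○○
○○○○●○
○○○○●●
k=7  ○○○○●●
○○○○○○
○○○○○○
○○○○○○
○○○○●●
○○○●●●
k=8  ○○○●○●
○○○○○○
○○○○○○
○○○○○○
○○○●○●
●○○●○○
k=9  ○○○○●○
○○○○○○
○○○○○○
○○○○○○
○○○○●○
●○●●○●
k=10  ○○○●●●
○○○○○○
○○○○○○
○○○○○○
○○○●●●
○○○●○●
k=11  ○○○●○●
○○○○●○
○○○○○○
○○○○●○
○○○●○●
●○●○○○
k=12  ○○○●●●
○○○○●○
○○○○○○
○○○○●○
○○○●●●
●○●●○●
k=13  ●○●○○○
○○○●●●
○○○○○○
○○○●●●
●○●○○○
●○●○○○
k=14  ●○●○●○
○○○●●●
○○○○○○
○○○●●●
●○●○●○
●○●●○●
k=15  ●○●○○○
○○○●●●
○○○○○○
○○○●●●
●○●○○○
●○●○○○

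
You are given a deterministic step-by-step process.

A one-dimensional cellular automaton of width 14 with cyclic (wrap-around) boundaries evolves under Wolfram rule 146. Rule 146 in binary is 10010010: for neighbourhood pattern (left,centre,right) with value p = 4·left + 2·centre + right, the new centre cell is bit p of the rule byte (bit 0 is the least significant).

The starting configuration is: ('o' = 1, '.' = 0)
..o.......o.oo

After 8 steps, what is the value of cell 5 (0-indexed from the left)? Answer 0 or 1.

0) ..o.......o.oo
1) oo.o.....o....
2) ....o...o.o..o
3) o..o.o.o...oo.
4) .oo.....o.o...
5) o..o...o...o..
6) .oo.o.o.o.o.oo
7) ..............
8) ..............

0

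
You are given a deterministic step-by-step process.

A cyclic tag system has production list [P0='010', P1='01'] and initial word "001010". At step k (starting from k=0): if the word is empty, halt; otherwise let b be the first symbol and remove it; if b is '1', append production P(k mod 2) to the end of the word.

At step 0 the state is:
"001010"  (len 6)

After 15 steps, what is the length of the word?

4

[0] "001010"  (len 6)
[1] "01010"  (len 5)
[2] "1010"  (len 4)
[3] "010010"  (len 6)
[4] "10010"  (len 5)
[5] "0010010"  (len 7)
[6] "010010"  (len 6)
[7] "10010"  (len 5)
[8] "001001"  (len 6)
[9] "01001"  (len 5)
[10] "1001"  (len 4)
[11] "001010"  (len 6)
[12] "01010"  (len 5)
[13] "1010"  (len 4)
[14] "01001"  (len 5)
[15] "1001"  (len 4)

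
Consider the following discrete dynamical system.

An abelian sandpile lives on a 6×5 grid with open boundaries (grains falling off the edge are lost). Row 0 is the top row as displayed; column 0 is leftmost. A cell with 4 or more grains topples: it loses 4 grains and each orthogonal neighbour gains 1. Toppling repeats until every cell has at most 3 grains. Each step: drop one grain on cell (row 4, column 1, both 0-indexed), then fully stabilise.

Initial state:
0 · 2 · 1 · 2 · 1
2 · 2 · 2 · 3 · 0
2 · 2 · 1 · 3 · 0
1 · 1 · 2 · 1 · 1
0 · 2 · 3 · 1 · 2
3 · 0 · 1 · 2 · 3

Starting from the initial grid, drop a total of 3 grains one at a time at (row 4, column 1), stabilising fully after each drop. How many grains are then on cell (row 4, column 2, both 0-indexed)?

[0] 0 · 2 · 1 · 2 · 1
2 · 2 · 2 · 3 · 0
2 · 2 · 1 · 3 · 0
1 · 1 · 2 · 1 · 1
0 · 2 · 3 · 1 · 2
3 · 0 · 1 · 2 · 3
[1] 0 · 2 · 1 · 2 · 1
2 · 2 · 2 · 3 · 0
2 · 2 · 1 · 3 · 0
1 · 1 · 2 · 1 · 1
0 · 3 · 3 · 1 · 2
3 · 0 · 1 · 2 · 3
[2] 0 · 2 · 1 · 2 · 1
2 · 2 · 2 · 3 · 0
2 · 2 · 1 · 3 · 0
1 · 2 · 3 · 1 · 1
1 · 1 · 0 · 2 · 2
3 · 1 · 2 · 2 · 3
[3] 0 · 2 · 1 · 2 · 1
2 · 2 · 2 · 3 · 0
2 · 2 · 1 · 3 · 0
1 · 2 · 3 · 1 · 1
1 · 2 · 0 · 2 · 2
3 · 1 · 2 · 2 · 3

0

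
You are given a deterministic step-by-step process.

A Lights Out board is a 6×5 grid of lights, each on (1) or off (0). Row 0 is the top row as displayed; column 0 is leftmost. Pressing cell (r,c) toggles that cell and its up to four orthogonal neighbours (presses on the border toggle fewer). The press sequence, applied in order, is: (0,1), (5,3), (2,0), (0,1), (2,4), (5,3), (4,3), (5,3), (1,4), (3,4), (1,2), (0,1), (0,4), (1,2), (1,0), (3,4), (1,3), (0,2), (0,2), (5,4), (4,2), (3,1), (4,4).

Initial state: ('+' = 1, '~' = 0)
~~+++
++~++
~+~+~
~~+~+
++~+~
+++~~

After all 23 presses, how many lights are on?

gen 0: ~~+++
++~++
~+~+~
~~+~+
++~+~
+++~~
gen 1: ++~++
+~~++
~+~+~
~~+~+
++~+~
+++~~
gen 2: ++~++
+~~++
~+~+~
~~+~+
++~~~
++~++
gen 3: ++~++
~~~++
+~~+~
+~+~+
++~~~
++~++
gen 4: ~~+++
~+~++
+~~+~
+~+~+
++~~~
++~++
gen 5: ~~+++
~+~+~
+~~~+
+~+~~
++~~~
++~++
gen 6: ~~+++
~+~+~
+~~~+
+~+~~
++~+~
+++~~
gen 7: ~~+++
~+~+~
+~~~+
+~++~
+++~+
++++~
gen 8: ~~+++
~+~+~
+~~~+
+~++~
+++++
++~~+
gen 9: ~~++~
~+~~+
+~~~~
+~++~
+++++
++~~+
gen 10: ~~++~
~+~~+
+~~~+
+~+~+
++++~
++~~+
gen 11: ~~~+~
~~+++
+~+~+
+~+~+
++++~
++~~+
gen 12: ++++~
~++++
+~+~+
+~+~+
++++~
++~~+
gen 13: +++~+
~+++~
+~+~+
+~+~+
++++~
++~~+
gen 14: ++~~+
~~~~~
+~~~+
+~+~+
++++~
++~~+
gen 15: ~+~~+
++~~~
~~~~+
+~+~+
++++~
++~~+
gen 16: ~+~~+
++~~~
~~~~~
+~++~
+++++
++~~+
gen 17: ~+~++
+++++
~~~+~
+~++~
+++++
++~~+
gen 18: ~~+~+
++~++
~~~+~
+~++~
+++++
++~~+
gen 19: ~+~++
+++++
~~~+~
+~++~
+++++
++~~+
gen 20: ~+~++
+++++
~~~+~
+~++~
++++~
++~+~
gen 21: ~+~++
+++++
~~~+~
+~~+~
+~~~~
++++~
gen 22: ~+~++
+++++
~+~+~
~+++~
++~~~
++++~
gen 23: ~+~++
+++++
~+~+~
~++++
++~++
+++++

23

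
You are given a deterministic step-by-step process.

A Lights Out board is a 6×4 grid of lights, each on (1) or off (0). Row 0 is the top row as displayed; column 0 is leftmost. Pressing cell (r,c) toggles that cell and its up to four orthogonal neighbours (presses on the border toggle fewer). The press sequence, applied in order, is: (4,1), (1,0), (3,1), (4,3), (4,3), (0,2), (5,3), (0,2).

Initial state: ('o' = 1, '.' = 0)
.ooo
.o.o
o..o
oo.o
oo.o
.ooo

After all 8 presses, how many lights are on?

13

gen 0: .ooo
.o.o
o..o
oo.o
oo.o
.ooo
gen 1: .ooo
.o.o
o..o
o..o
..oo
..oo
gen 2: oooo
o..o
...o
o..o
..oo
..oo
gen 3: oooo
o..o
.o.o
.ooo
.ooo
..oo
gen 4: oooo
o..o
.o.o
.oo.
.o..
..o.
gen 5: oooo
o..o
.o.o
.ooo
.ooo
..oo
gen 6: o...
o.oo
.o.o
.ooo
.ooo
..oo
gen 7: o...
o.oo
.o.o
.ooo
.oo.
....
gen 8: oooo
o..o
.o.o
.ooo
.oo.
....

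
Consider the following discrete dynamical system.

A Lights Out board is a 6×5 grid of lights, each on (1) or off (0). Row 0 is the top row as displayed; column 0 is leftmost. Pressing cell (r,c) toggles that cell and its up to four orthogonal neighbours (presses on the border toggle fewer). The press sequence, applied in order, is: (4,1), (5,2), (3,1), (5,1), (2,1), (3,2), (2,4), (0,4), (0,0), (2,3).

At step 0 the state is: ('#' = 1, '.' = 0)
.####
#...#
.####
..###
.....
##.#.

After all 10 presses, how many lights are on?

15

step 0: .####
#...#
.####
..###
.....
##.#.
step 1: .####
#...#
.####
.####
###..
#..#.
step 2: .####
#...#
.####
.####
##...
###..
step 3: .####
#...#
..###
#..##
#....
###..
step 4: .####
#...#
..###
#..##
##...
.....
step 5: .####
##..#
##.##
##.##
##...
.....
step 6: .####
##..#
#####
#.#.#
###..
.....
step 7: .####
##...
###..
#.#..
###..
.....
step 8: .##..
##..#
###..
#.#..
###..
.....
step 9: #.#..
.#..#
###..
#.#..
###..
.....
step 10: #.#..
.#.##
##.##
#.##.
###..
.....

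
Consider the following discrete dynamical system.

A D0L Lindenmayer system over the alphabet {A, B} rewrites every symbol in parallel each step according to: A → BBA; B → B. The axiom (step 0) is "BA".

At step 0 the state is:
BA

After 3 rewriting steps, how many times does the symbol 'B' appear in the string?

gen 0: BA
gen 1: BBBA
gen 2: BBBBBA
gen 3: BBBBBBBA

7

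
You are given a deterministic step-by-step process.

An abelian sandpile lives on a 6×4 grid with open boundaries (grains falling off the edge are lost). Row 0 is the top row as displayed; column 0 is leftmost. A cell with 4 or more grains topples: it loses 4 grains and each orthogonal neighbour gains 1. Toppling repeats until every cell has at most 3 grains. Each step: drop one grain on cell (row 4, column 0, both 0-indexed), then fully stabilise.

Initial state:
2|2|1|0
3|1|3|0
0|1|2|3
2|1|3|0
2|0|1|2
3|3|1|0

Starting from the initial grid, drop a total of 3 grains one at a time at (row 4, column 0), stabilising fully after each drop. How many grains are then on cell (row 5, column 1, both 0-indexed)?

0

k=0  2|2|1|0
3|1|3|0
0|1|2|3
2|1|3|0
2|0|1|2
3|3|1|0
k=1  2|2|1|0
3|1|3|0
0|1|2|3
2|1|3|0
3|0|1|2
3|3|1|0
k=2  2|2|1|0
3|1|3|0
0|1|2|3
3|1|3|0
1|2|1|2
1|0|2|0
k=3  2|2|1|0
3|1|3|0
0|1|2|3
3|1|3|0
2|2|1|2
1|0|2|0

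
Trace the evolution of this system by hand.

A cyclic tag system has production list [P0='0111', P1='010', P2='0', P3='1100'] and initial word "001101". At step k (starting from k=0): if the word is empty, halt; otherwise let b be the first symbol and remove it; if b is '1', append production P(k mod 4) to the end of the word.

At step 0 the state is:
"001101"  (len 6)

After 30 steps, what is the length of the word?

step 0: "001101"  (len 6)
step 1: "01101"  (len 5)
step 2: "1101"  (len 4)
step 3: "1010"  (len 4)
step 4: "0101100"  (len 7)
step 5: "101100"  (len 6)
step 6: "01100010"  (len 8)
step 7: "1100010"  (len 7)
step 8: "1000101100"  (len 10)
step 9: "0001011000111"  (len 13)
step 10: "001011000111"  (len 12)
step 11: "01011000111"  (len 11)
step 12: "1011000111"  (len 10)
step 13: "0110001110111"  (len 13)
step 14: "110001110111"  (len 12)
step 15: "100011101110"  (len 12)
step 16: "000111011101100"  (len 15)
step 17: "00111011101100"  (len 14)
step 18: "0111011101100"  (len 13)
step 19: "111011101100"  (len 12)
step 20: "110111011001100"  (len 15)
step 21: "101110110011000111"  (len 18)
step 22: "01110110011000111010"  (len 20)
step 23: "1110110011000111010"  (len 19)
step 24: "1101100110001110101100"  (len 22)
step 25: "1011001100011101011000111"  (len 25)
step 26: "011001100011101011000111010"  (len 27)
step 27: "11001100011101011000111010"  (len 26)
step 28: "10011000111010110001110101100"  (len 29)
step 29: "00110001110101100011101011000111"  (len 32)
step 30: "0110001110101100011101011000111"  (len 31)

31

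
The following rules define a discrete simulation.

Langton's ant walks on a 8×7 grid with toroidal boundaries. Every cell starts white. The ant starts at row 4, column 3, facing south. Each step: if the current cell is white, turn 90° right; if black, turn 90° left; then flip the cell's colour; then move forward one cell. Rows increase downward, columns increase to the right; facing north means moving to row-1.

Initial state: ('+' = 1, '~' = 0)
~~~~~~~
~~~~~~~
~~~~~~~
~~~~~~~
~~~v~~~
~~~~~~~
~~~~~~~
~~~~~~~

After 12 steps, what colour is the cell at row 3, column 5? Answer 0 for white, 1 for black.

[0] ~~~~~~~
~~~~~~~
~~~~~~~
~~~~~~~
~~~v~~~
~~~~~~~
~~~~~~~
~~~~~~~
[1] ~~~~~~~
~~~~~~~
~~~~~~~
~~~~~~~
~~<+~~~
~~~~~~~
~~~~~~~
~~~~~~~
[2] ~~~~~~~
~~~~~~~
~~~~~~~
~~^~~~~
~~++~~~
~~~~~~~
~~~~~~~
~~~~~~~
[3] ~~~~~~~
~~~~~~~
~~~~~~~
~~+>~~~
~~++~~~
~~~~~~~
~~~~~~~
~~~~~~~
[4] ~~~~~~~
~~~~~~~
~~~~~~~
~~++~~~
~~+v~~~
~~~~~~~
~~~~~~~
~~~~~~~
[5] ~~~~~~~
~~~~~~~
~~~~~~~
~~++~~~
~~+~>~~
~~~~~~~
~~~~~~~
~~~~~~~
[6] ~~~~~~~
~~~~~~~
~~~~~~~
~~++~~~
~~+~+~~
~~~~v~~
~~~~~~~
~~~~~~~
[7] ~~~~~~~
~~~~~~~
~~~~~~~
~~++~~~
~~+~+~~
~~~<+~~
~~~~~~~
~~~~~~~
[8] ~~~~~~~
~~~~~~~
~~~~~~~
~~++~~~
~~+^+~~
~~~++~~
~~~~~~~
~~~~~~~
[9] ~~~~~~~
~~~~~~~
~~~~~~~
~~++~~~
~~++>~~
~~~++~~
~~~~~~~
~~~~~~~
[10] ~~~~~~~
~~~~~~~
~~~~~~~
~~++^~~
~~++~~~
~~~++~~
~~~~~~~
~~~~~~~
[11] ~~~~~~~
~~~~~~~
~~~~~~~
~~+++>~
~~++~~~
~~~++~~
~~~~~~~
~~~~~~~
[12] ~~~~~~~
~~~~~~~
~~~~~~~
~~++++~
~~++~v~
~~~++~~
~~~~~~~
~~~~~~~

1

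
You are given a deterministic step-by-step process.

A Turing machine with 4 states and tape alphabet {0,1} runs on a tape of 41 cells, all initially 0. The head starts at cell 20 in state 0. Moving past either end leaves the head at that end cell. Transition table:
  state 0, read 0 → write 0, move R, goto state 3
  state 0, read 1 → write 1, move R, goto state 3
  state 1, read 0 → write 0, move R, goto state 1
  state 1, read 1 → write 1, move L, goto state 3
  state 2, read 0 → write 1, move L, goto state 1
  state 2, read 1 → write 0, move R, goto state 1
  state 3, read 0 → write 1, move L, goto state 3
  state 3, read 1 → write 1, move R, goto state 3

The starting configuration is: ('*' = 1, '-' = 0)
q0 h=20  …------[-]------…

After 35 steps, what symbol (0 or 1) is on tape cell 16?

0) q0 h=20  …------[-]------…
1) q3 h=21  …------[-]------…
2) q3 h=20  …------[-]*-----…
3) q3 h=19  …------[-]**----…
4) q3 h=18  …------[-]***---…
5) q3 h=17  …------[-]****--…
6) q3 h=16  …------[-]*****-…
7) q3 h=15  …------[-]******…
8) q3 h=14  …------[-]******…
9) q3 h=13  …------[-]******…
10) q3 h=12  …------[-]******…
11) q3 h=11  …------[-]******…
12) q3 h=10  …------[-]******…
13) q3 h= 9  …------[-]******…
14) q3 h= 8  …------[-]******…
15) q3 h= 7  …------[-]******…
16) q3 h= 6  |------[-]******…
17) q3 h= 5  |-----[-]******…
18) q3 h= 4  |----[-]******…
19) q3 h= 3  |---[-]******…
20) q3 h= 2  |--[-]******…
21) q3 h= 1  |-[-]******…
22) q3 h= 0  |[-]******…
23) q3 h= 0  |[*]******…
24) q3 h= 1  |*[*]******…
25) q3 h= 2  |**[*]******…
26) q3 h= 3  |***[*]******…
27) q3 h= 4  |****[*]******…
28) q3 h= 5  |*****[*]******…
29) q3 h= 6  |******[*]******…
30) q3 h= 7  …******[*]******…
31) q3 h= 8  …******[*]******…
32) q3 h= 9  …******[*]******…
33) q3 h=10  …******[*]******…
34) q3 h=11  …******[*]******…
35) q3 h=12  …******[*]******…

1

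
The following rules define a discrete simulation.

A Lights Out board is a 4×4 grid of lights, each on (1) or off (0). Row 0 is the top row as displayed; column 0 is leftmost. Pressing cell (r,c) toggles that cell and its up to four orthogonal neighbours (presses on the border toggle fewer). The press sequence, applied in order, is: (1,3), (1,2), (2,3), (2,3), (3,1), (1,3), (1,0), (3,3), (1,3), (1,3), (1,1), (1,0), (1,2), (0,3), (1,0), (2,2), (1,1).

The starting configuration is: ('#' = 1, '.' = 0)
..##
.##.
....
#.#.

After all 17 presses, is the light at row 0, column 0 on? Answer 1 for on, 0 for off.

1

0) ..##
.##.
....
#.#.
1) ..#.
.#.#
...#
#.#.
2) ....
..#.
..##
#.#.
3) ....
..##
....
#.##
4) ....
..#.
..##
#.#.
5) ....
..#.
.###
.#..
6) ...#
...#
.##.
.#..
7) #..#
##.#
###.
.#..
8) #..#
##.#
####
.###
9) #...
###.
###.
.###
10) #..#
##.#
####
.###
11) ##.#
..##
#.##
.###
12) .#.#
####
..##
.###
13) .###
#...
...#
.###
14) .#..
#..#
...#
.###
15) ##..
.#.#
#..#
.###
16) ##..
.###
###.
.#.#
17) #...
#..#
#.#.
.#.#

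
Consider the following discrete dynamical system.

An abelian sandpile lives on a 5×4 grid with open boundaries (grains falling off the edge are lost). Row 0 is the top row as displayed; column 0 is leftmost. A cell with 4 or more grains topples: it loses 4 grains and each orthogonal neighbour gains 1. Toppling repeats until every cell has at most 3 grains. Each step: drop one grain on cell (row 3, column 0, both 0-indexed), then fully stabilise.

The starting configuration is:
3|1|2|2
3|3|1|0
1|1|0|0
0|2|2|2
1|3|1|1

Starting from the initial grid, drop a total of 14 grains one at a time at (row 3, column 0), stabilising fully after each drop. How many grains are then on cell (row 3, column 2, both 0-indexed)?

0

step 0: 3|1|2|2
3|3|1|0
1|1|0|0
0|2|2|2
1|3|1|1
step 1: 3|1|2|2
3|3|1|0
1|1|0|0
1|2|2|2
1|3|1|1
step 2: 3|1|2|2
3|3|1|0
1|1|0|0
2|2|2|2
1|3|1|1
step 3: 3|1|2|2
3|3|1|0
1|1|0|0
3|2|2|2
1|3|1|1
step 4: 3|1|2|2
3|3|1|0
2|1|0|0
0|3|2|2
2|3|1|1
step 5: 3|1|2|2
3|3|1|0
2|1|0|0
1|3|2|2
2|3|1|1
step 6: 3|1|2|2
3|3|1|0
2|1|0|0
2|3|2|2
2|3|1|1
step 7: 3|1|2|2
3|3|1|0
2|1|0|0
3|3|2|2
2|3|1|1
step 8: 3|1|2|2
3|3|1|0
3|2|0|0
2|1|3|2
0|1|2|1
step 9: 3|1|2|2
3|3|1|0
3|2|0|0
3|1|3|2
0|1|2|1
step 10: 0|3|2|2
2|1|2|0
2|0|1|0
1|3|3|2
1|1|2|1
step 11: 0|3|2|2
2|1|2|0
2|0|1|0
2|3|3|2
1|1|2|1
step 12: 0|3|2|2
2|1|2|0
2|0|1|0
3|3|3|2
1|1|2|1
step 13: 0|3|2|2
2|1|2|0
3|1|2|0
1|1|0|3
2|2|3|1
step 14: 0|3|2|2
2|1|2|0
3|1|2|0
2|1|0|3
2|2|3|1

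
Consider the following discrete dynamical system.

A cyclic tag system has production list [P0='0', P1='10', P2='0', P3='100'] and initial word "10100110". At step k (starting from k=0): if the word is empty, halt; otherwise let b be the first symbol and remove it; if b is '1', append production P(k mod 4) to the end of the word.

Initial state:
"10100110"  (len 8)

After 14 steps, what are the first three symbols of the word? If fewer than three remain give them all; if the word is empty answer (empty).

(empty)

gen 0: "10100110"  (len 8)
gen 1: "01001100"  (len 8)
gen 2: "1001100"  (len 7)
gen 3: "0011000"  (len 7)
gen 4: "011000"  (len 6)
gen 5: "11000"  (len 5)
gen 6: "100010"  (len 6)
gen 7: "000100"  (len 6)
gen 8: "00100"  (len 5)
gen 9: "0100"  (len 4)
gen 10: "100"  (len 3)
gen 11: "000"  (len 3)
gen 12: "00"  (len 2)
gen 13: "0"  (len 1)
gen 14: (halted — word empty)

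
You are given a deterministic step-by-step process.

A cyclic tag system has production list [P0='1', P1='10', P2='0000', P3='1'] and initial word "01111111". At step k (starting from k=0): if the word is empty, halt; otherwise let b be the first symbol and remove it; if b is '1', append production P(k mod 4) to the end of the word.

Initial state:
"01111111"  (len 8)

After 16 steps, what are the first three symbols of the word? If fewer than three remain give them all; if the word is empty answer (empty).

100

step 0: "01111111"  (len 8)
step 1: "1111111"  (len 7)
step 2: "11111110"  (len 8)
step 3: "11111100000"  (len 11)
step 4: "11111000001"  (len 11)
step 5: "11110000011"  (len 11)
step 6: "111000001110"  (len 12)
step 7: "110000011100000"  (len 15)
step 8: "100000111000001"  (len 15)
step 9: "000001110000011"  (len 15)
step 10: "00001110000011"  (len 14)
step 11: "0001110000011"  (len 13)
step 12: "001110000011"  (len 12)
step 13: "01110000011"  (len 11)
step 14: "1110000011"  (len 10)
step 15: "1100000110000"  (len 13)
step 16: "1000001100001"  (len 13)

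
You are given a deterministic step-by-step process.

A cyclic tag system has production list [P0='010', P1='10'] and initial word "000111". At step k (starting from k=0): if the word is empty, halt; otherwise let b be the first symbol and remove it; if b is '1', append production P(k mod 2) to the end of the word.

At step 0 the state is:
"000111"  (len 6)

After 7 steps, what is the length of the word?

9

step 0: "000111"  (len 6)
step 1: "00111"  (len 5)
step 2: "0111"  (len 4)
step 3: "111"  (len 3)
step 4: "1110"  (len 4)
step 5: "110010"  (len 6)
step 6: "1001010"  (len 7)
step 7: "001010010"  (len 9)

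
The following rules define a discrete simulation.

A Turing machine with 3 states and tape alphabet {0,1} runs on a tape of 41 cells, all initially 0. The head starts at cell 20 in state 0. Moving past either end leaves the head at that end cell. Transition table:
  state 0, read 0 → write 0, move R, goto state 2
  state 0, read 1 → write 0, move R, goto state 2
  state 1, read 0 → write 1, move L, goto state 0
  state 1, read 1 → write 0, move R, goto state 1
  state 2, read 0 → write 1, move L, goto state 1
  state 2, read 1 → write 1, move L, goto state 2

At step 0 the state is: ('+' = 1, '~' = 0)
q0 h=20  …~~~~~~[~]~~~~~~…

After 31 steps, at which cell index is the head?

[0] q0 h=20  …~~~~~~[~]~~~~~~…
[1] q2 h=21  …~~~~~~[~]~~~~~~…
[2] q1 h=20  …~~~~~~[~]+~~~~~…
[3] q0 h=19  …~~~~~~[~]++~~~~…
[4] q2 h=20  …~~~~~~[+]+~~~~~…
[5] q2 h=19  …~~~~~~[~]++~~~~…
[6] q1 h=18  …~~~~~~[~]+++~~~…
[7] q0 h=17  …~~~~~~[~]++++~~…
[8] q2 h=18  …~~~~~~[+]+++~~~…
[9] q2 h=17  …~~~~~~[~]++++~~…
[10] q1 h=16  …~~~~~~[~]+++++~…
[11] q0 h=15  …~~~~~~[~]++++++…
[12] q2 h=16  …~~~~~~[+]+++++~…
[13] q2 h=15  …~~~~~~[~]++++++…
[14] q1 h=14  …~~~~~~[~]++++++…
[15] q0 h=13  …~~~~~~[~]++++++…
[16] q2 h=14  …~~~~~~[+]++++++…
[17] q2 h=13  …~~~~~~[~]++++++…
[18] q1 h=12  …~~~~~~[~]++++++…
[19] q0 h=11  …~~~~~~[~]++++++…
[20] q2 h=12  …~~~~~~[+]++++++…
[21] q2 h=11  …~~~~~~[~]++++++…
[22] q1 h=10  …~~~~~~[~]++++++…
[23] q0 h= 9  …~~~~~~[~]++++++…
[24] q2 h=10  …~~~~~~[+]++++++…
[25] q2 h= 9  …~~~~~~[~]++++++…
[26] q1 h= 8  …~~~~~~[~]++++++…
[27] q0 h= 7  …~~~~~~[~]++++++…
[28] q2 h= 8  …~~~~~~[+]++++++…
[29] q2 h= 7  …~~~~~~[~]++++++…
[30] q1 h= 6  |~~~~~~[~]++++++…
[31] q0 h= 5  |~~~~~[~]++++++…

5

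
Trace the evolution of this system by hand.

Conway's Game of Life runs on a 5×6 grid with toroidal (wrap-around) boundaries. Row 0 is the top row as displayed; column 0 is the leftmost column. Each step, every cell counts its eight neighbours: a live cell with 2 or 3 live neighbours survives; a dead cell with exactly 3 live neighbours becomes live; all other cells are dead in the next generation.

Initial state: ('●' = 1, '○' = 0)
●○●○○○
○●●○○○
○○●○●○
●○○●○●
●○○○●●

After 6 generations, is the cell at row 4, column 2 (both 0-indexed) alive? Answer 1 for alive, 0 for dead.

0

t=0: ●○●○○○
○●●○○○
○○●○●○
●○○●○●
●○○○●●
t=1: ●○●●○○
○○●○○○
●○●○●●
●●○●○○
○○○●●○
t=2: ○●●○●○
●○●○●○
●○●○●●
●●○○○○
●○○○●●
t=3: ○○●○●○
●○●○●○
○○●○●○
○○○●○○
○○●●●○
t=4: ○○●○●○
○○●○●○
○●●○●●
○○○○○○
○○●○●○
t=5: ○●●○●●
○○●○●○
○●●○●●
○●●○●●
○○○○○○
t=6: ○●●○●●
○○○○○○
○○○○○○
○●●○●●
○○○○○○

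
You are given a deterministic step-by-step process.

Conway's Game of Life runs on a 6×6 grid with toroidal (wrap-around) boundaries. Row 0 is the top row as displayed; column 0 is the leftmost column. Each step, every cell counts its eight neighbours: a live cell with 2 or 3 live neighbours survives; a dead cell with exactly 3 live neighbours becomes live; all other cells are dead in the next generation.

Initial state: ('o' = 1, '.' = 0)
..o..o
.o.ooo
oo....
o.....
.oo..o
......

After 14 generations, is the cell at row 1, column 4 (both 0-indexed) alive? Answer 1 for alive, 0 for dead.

1

gen 0: ..o..o
.o.ooo
oo....
o.....
.oo..o
......
gen 1: o.oo.o
.o.ooo
.oo.o.
..o..o
oo....
ooo...
gen 2: ......
......
.o....
..oo.o
.....o
...o..
gen 3: ......
......
..o...
o.o.o.
..oo..
......
gen 4: ......
......
.o.o..
..o...
.ooo..
......
gen 5: ......
......
..o...
......
.ooo..
..o...
gen 6: ......
......
......
.o.o..
.ooo..
.ooo..
gen 7: ..o...
......
......
.o.o..
o...o.
.o.o..
gen 8: ..o...
......
......
......
oo.oo.
.ooo..
gen 9: .ooo..
......
......
......
oo.oo.
o...o.
gen 10: .ooo..
..o...
......
......
oo.oo.
o...o.
gen 11: .ooo..
.ooo..
......
......
oo.oo.
o...o.
gen 12: o...o.
.o.o..
..o...
......
oo.oo.
o...o.
gen 13: oo.oo.
.ooo..
..o...
.ooo..
oo.oo.
o...o.
gen 14: o...o.
o...o.
......
o...o.
o...o.
......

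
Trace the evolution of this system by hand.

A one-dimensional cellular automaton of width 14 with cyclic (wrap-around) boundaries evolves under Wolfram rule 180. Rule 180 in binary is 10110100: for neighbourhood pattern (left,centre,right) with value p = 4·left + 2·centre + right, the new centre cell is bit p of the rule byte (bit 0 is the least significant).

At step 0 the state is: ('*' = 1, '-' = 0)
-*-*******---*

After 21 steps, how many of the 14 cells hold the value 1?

10

t=0: -*-*******---*
t=1: ***-*****-*--*
t=2: **-*-***-***--
t=3: --***-*-*-*-*-
t=4: ---*-*********
t=5: *--**-*******-
t=6: **---*-*****-*
t=7: *-*--**-***-*-
t=8: ****---*-*-***
t=9: ***-*--****-**
t=10: **-***--**-*-*
t=11: *-*-*-*---***-
t=12: ********---*-*
t=13: *******-*--**-
t=14: -*****-***---*
t=15: *-***-*-*-*--*
t=16: -*-*-*******--
t=17: -****-*****-*-
t=18: --**-*-***-***
t=19: *---***-*-*-*-
t=20: **---*-*******
t=21: *-*--**-******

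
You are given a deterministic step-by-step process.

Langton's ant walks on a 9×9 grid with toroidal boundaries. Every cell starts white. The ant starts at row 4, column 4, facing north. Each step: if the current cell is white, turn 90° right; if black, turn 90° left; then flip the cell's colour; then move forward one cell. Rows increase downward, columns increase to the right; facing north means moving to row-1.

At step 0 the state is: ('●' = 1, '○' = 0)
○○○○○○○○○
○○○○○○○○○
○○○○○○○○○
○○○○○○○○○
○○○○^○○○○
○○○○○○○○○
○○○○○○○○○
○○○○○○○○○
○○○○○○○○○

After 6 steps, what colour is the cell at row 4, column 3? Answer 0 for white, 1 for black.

k=0  ○○○○○○○○○
○○○○○○○○○
○○○○○○○○○
○○○○○○○○○
○○○○^○○○○
○○○○○○○○○
○○○○○○○○○
○○○○○○○○○
○○○○○○○○○
k=1  ○○○○○○○○○
○○○○○○○○○
○○○○○○○○○
○○○○○○○○○
○○○○●>○○○
○○○○○○○○○
○○○○○○○○○
○○○○○○○○○
○○○○○○○○○
k=2  ○○○○○○○○○
○○○○○○○○○
○○○○○○○○○
○○○○○○○○○
○○○○●●○○○
○○○○○v○○○
○○○○○○○○○
○○○○○○○○○
○○○○○○○○○
k=3  ○○○○○○○○○
○○○○○○○○○
○○○○○○○○○
○○○○○○○○○
○○○○●●○○○
○○○○<●○○○
○○○○○○○○○
○○○○○○○○○
○○○○○○○○○
k=4  ○○○○○○○○○
○○○○○○○○○
○○○○○○○○○
○○○○○○○○○
○○○○^●○○○
○○○○●●○○○
○○○○○○○○○
○○○○○○○○○
○○○○○○○○○
k=5  ○○○○○○○○○
○○○○○○○○○
○○○○○○○○○
○○○○○○○○○
○○○<○●○○○
○○○○●●○○○
○○○○○○○○○
○○○○○○○○○
○○○○○○○○○
k=6  ○○○○○○○○○
○○○○○○○○○
○○○○○○○○○
○○○^○○○○○
○○○●○●○○○
○○○○●●○○○
○○○○○○○○○
○○○○○○○○○
○○○○○○○○○

1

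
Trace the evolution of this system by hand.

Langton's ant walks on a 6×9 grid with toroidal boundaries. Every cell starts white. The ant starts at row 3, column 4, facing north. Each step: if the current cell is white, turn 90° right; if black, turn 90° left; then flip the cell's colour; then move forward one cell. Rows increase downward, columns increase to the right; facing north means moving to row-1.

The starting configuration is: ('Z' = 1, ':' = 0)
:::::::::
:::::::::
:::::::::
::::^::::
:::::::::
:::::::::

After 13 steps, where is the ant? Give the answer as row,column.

3,3

[0] :::::::::
:::::::::
:::::::::
::::^::::
:::::::::
:::::::::
[1] :::::::::
:::::::::
:::::::::
::::Z>:::
:::::::::
:::::::::
[2] :::::::::
:::::::::
:::::::::
::::ZZ:::
:::::v:::
:::::::::
[3] :::::::::
:::::::::
:::::::::
::::ZZ:::
::::<Z:::
:::::::::
[4] :::::::::
:::::::::
:::::::::
::::^Z:::
::::ZZ:::
:::::::::
[5] :::::::::
:::::::::
:::::::::
:::<:Z:::
::::ZZ:::
:::::::::
[6] :::::::::
:::::::::
:::^:::::
:::Z:Z:::
::::ZZ:::
:::::::::
[7] :::::::::
:::::::::
:::Z>::::
:::Z:Z:::
::::ZZ:::
:::::::::
[8] :::::::::
:::::::::
:::ZZ::::
:::ZvZ:::
::::ZZ:::
:::::::::
[9] :::::::::
:::::::::
:::ZZ::::
:::<ZZ:::
::::ZZ:::
:::::::::
[10] :::::::::
:::::::::
:::ZZ::::
::::ZZ:::
:::vZZ:::
:::::::::
[11] :::::::::
:::::::::
:::ZZ::::
::::ZZ:::
::<ZZZ:::
:::::::::
[12] :::::::::
:::::::::
:::ZZ::::
::^:ZZ:::
::ZZZZ:::
:::::::::
[13] :::::::::
:::::::::
:::ZZ::::
::Z>ZZ:::
::ZZZZ:::
:::::::::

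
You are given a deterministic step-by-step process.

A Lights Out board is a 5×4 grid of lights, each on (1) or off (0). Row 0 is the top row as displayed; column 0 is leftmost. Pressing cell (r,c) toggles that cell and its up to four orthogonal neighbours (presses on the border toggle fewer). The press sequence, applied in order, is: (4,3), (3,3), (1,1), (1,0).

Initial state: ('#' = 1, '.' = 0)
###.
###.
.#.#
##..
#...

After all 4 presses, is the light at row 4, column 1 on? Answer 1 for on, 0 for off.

t=0: ###.
###.
.#.#
##..
#...
t=1: ###.
###.
.#.#
##.#
#.##
t=2: ###.
###.
.#..
###.
#.#.
t=3: #.#.
....
....
###.
#.#.
t=4: ..#.
##..
#...
###.
#.#.

0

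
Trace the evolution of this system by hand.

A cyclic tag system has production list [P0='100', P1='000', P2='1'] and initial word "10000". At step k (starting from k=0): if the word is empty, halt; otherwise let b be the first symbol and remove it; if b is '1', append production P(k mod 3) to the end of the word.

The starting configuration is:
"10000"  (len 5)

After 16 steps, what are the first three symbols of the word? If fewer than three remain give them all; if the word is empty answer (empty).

0) "10000"  (len 5)
1) "0000100"  (len 7)
2) "000100"  (len 6)
3) "00100"  (len 5)
4) "0100"  (len 4)
5) "100"  (len 3)
6) "001"  (len 3)
7) "01"  (len 2)
8) "1"  (len 1)
9) "1"  (len 1)
10) "100"  (len 3)
11) "00000"  (len 5)
12) "0000"  (len 4)
13) "000"  (len 3)
14) "00"  (len 2)
15) "0"  (len 1)
16) (halted — word empty)

(empty)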